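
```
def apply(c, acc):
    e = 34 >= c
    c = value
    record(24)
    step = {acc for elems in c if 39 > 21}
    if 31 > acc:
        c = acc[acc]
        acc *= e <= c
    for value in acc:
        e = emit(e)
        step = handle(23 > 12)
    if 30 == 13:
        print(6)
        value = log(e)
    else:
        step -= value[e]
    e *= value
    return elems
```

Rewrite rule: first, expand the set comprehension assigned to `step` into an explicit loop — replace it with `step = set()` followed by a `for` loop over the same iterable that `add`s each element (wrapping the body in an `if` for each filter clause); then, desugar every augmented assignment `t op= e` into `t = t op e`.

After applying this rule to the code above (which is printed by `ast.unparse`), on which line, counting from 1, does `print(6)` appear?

16

Transformed code:
def apply(c, acc):
    e = 34 >= c
    c = value
    record(24)
    step = set()
    for elems in c:
        if 39 > 21:
            step.add(acc)
    if 31 > acc:
        c = acc[acc]
        acc = acc * (e <= c)
    for value in acc:
        e = emit(e)
        step = handle(23 > 12)
    if 30 == 13:
        print(6)
        value = log(e)
    else:
        step = step - value[e]
    e = e * value
    return elems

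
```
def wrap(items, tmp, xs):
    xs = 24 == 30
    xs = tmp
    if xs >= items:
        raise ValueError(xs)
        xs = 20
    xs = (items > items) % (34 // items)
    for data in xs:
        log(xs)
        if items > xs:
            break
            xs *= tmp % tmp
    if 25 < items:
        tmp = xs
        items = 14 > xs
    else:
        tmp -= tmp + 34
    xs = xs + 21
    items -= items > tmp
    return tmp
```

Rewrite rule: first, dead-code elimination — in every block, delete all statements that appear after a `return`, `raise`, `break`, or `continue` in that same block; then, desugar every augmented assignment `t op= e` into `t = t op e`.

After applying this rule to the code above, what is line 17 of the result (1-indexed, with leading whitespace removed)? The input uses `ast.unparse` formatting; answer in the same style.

items = items - (items > tmp)

Transformed code:
def wrap(items, tmp, xs):
    xs = 24 == 30
    xs = tmp
    if xs >= items:
        raise ValueError(xs)
    xs = (items > items) % (34 // items)
    for data in xs:
        log(xs)
        if items > xs:
            break
    if 25 < items:
        tmp = xs
        items = 14 > xs
    else:
        tmp = tmp - (tmp + 34)
    xs = xs + 21
    items = items - (items > tmp)
    return tmp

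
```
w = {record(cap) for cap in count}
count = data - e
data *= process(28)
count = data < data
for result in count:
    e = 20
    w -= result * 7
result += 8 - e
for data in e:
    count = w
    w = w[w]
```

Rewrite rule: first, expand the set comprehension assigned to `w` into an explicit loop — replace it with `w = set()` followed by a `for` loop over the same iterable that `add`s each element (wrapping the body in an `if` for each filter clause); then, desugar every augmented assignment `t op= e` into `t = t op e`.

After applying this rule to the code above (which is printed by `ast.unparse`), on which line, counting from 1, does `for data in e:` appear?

11

Transformed code:
w = set()
for cap in count:
    w.add(record(cap))
count = data - e
data = data * process(28)
count = data < data
for result in count:
    e = 20
    w = w - result * 7
result = result + (8 - e)
for data in e:
    count = w
    w = w[w]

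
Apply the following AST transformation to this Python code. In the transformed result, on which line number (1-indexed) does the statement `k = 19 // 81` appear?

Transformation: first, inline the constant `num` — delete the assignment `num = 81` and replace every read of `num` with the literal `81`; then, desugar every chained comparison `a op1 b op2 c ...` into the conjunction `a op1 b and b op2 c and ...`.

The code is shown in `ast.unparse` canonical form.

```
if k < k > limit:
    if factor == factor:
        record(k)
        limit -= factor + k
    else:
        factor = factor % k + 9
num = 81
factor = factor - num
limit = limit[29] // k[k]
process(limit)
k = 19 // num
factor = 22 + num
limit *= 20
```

Transformed code:
if k < k and k > limit:
    if factor == factor:
        record(k)
        limit -= factor + k
    else:
        factor = factor % k + 9
factor = factor - 81
limit = limit[29] // k[k]
process(limit)
k = 19 // 81
factor = 22 + 81
limit *= 20

10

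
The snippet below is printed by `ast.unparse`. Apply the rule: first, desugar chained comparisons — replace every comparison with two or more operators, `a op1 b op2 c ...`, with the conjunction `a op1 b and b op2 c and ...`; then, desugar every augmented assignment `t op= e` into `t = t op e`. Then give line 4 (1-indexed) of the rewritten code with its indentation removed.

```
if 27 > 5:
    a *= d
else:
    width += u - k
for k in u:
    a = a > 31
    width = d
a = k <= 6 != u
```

width = width + (u - k)

Transformed code:
if 27 > 5:
    a = a * d
else:
    width = width + (u - k)
for k in u:
    a = a > 31
    width = d
a = k <= 6 and 6 != u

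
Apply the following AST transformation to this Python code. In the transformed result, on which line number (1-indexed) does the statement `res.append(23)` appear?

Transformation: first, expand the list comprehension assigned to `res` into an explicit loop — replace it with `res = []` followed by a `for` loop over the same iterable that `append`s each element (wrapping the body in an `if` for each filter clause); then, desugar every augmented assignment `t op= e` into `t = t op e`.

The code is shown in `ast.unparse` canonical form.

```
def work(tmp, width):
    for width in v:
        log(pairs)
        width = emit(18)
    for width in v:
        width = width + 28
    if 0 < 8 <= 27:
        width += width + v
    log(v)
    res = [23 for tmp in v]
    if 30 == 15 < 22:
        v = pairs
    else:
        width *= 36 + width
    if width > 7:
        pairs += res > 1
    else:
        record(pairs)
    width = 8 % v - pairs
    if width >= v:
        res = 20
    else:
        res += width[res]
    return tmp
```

Transformed code:
def work(tmp, width):
    for width in v:
        log(pairs)
        width = emit(18)
    for width in v:
        width = width + 28
    if 0 < 8 <= 27:
        width = width + (width + v)
    log(v)
    res = []
    for tmp in v:
        res.append(23)
    if 30 == 15 < 22:
        v = pairs
    else:
        width = width * (36 + width)
    if width > 7:
        pairs = pairs + (res > 1)
    else:
        record(pairs)
    width = 8 % v - pairs
    if width >= v:
        res = 20
    else:
        res = res + width[res]
    return tmp

12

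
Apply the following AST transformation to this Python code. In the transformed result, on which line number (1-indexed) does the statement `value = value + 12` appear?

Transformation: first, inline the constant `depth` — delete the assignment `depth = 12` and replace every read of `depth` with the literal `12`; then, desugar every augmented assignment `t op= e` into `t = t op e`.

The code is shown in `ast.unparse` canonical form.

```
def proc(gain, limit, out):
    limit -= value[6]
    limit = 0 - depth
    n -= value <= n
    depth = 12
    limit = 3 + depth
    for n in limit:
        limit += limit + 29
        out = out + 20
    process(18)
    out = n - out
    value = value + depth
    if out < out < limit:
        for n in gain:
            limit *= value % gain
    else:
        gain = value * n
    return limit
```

11

Transformed code:
def proc(gain, limit, out):
    limit = limit - value[6]
    limit = 0 - 12
    n = n - (value <= n)
    limit = 3 + 12
    for n in limit:
        limit = limit + (limit + 29)
        out = out + 20
    process(18)
    out = n - out
    value = value + 12
    if out < out < limit:
        for n in gain:
            limit = limit * (value % gain)
    else:
        gain = value * n
    return limit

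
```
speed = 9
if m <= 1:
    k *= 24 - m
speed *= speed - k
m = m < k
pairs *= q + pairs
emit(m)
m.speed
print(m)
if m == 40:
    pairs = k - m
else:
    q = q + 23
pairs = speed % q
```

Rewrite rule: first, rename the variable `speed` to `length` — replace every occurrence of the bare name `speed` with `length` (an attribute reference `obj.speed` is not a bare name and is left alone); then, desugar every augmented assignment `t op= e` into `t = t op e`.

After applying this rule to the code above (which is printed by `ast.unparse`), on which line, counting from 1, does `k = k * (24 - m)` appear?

3

Transformed code:
length = 9
if m <= 1:
    k = k * (24 - m)
length = length * (length - k)
m = m < k
pairs = pairs * (q + pairs)
emit(m)
m.speed
print(m)
if m == 40:
    pairs = k - m
else:
    q = q + 23
pairs = length % q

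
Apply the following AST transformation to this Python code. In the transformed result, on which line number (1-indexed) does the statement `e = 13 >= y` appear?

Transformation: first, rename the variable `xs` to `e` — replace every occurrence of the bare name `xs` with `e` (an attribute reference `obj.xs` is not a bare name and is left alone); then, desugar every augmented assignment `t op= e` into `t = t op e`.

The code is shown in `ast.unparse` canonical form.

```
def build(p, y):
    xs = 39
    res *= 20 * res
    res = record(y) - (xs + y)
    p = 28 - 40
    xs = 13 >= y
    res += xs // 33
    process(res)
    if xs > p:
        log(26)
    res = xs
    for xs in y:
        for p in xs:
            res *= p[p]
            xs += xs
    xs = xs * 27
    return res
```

6

Transformed code:
def build(p, y):
    e = 39
    res = res * (20 * res)
    res = record(y) - (e + y)
    p = 28 - 40
    e = 13 >= y
    res = res + e // 33
    process(res)
    if e > p:
        log(26)
    res = e
    for e in y:
        for p in e:
            res = res * p[p]
            e = e + e
    e = e * 27
    return res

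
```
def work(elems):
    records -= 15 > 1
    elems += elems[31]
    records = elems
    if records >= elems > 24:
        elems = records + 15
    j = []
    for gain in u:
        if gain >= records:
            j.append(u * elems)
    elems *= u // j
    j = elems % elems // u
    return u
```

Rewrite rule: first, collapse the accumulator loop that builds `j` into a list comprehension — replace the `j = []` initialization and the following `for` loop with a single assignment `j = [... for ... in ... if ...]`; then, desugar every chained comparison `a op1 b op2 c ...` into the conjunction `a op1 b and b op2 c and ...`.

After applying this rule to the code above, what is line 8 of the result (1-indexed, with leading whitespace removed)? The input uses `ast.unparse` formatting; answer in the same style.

elems *= u // j

Transformed code:
def work(elems):
    records -= 15 > 1
    elems += elems[31]
    records = elems
    if records >= elems and elems > 24:
        elems = records + 15
    j = [u * elems for gain in u if gain >= records]
    elems *= u // j
    j = elems % elems // u
    return u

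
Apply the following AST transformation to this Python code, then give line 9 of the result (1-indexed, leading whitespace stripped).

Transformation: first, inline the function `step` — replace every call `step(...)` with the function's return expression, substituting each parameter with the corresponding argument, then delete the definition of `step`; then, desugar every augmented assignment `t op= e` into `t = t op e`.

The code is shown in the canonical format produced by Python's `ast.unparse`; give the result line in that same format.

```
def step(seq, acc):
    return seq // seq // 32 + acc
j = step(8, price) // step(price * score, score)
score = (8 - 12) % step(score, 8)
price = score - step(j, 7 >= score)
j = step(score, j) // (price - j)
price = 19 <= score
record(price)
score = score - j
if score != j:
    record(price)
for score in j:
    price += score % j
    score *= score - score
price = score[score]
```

Transformed code:
j = (8 // 8 // 32 + price) // (price * score // (price * score) // 32 + score)
score = (8 - 12) % (score // score // 32 + 8)
price = score - (j // j // 32 + (7 >= score))
j = (score // score // 32 + j) // (price - j)
price = 19 <= score
record(price)
score = score - j
if score != j:
    record(price)
for score in j:
    price = price + score % j
    score = score * (score - score)
price = score[score]

record(price)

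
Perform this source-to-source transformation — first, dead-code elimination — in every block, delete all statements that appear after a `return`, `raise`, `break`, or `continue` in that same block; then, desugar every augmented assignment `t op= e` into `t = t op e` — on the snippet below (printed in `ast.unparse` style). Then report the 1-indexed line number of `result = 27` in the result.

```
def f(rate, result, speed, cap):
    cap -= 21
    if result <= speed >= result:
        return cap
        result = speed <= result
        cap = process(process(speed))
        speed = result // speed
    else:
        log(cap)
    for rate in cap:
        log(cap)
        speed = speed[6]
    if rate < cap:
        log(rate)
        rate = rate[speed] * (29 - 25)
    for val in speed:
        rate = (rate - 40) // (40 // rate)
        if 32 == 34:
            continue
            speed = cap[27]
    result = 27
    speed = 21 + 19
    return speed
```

17

Transformed code:
def f(rate, result, speed, cap):
    cap = cap - 21
    if result <= speed >= result:
        return cap
    else:
        log(cap)
    for rate in cap:
        log(cap)
        speed = speed[6]
    if rate < cap:
        log(rate)
        rate = rate[speed] * (29 - 25)
    for val in speed:
        rate = (rate - 40) // (40 // rate)
        if 32 == 34:
            continue
    result = 27
    speed = 21 + 19
    return speed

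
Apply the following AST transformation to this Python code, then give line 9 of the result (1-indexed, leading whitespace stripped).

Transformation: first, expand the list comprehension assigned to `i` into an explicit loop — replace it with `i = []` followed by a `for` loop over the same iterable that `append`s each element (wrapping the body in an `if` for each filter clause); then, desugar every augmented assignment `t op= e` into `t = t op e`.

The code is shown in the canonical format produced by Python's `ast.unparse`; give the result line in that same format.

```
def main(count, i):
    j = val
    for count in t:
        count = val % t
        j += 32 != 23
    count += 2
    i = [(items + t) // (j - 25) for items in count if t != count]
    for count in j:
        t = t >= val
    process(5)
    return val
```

Transformed code:
def main(count, i):
    j = val
    for count in t:
        count = val % t
        j = j + (32 != 23)
    count = count + 2
    i = []
    for items in count:
        if t != count:
            i.append((items + t) // (j - 25))
    for count in j:
        t = t >= val
    process(5)
    return val

if t != count:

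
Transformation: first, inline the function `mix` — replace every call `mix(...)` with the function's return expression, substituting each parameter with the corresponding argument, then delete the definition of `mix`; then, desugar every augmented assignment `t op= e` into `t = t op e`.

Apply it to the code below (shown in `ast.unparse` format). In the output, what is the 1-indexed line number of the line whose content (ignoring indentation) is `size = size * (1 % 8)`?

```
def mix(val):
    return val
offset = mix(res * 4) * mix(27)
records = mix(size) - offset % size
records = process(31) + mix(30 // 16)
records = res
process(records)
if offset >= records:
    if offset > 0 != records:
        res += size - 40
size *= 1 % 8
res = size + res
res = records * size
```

9

Transformed code:
offset = res * 4 * 27
records = size - offset % size
records = process(31) + 30 // 16
records = res
process(records)
if offset >= records:
    if offset > 0 != records:
        res = res + (size - 40)
size = size * (1 % 8)
res = size + res
res = records * size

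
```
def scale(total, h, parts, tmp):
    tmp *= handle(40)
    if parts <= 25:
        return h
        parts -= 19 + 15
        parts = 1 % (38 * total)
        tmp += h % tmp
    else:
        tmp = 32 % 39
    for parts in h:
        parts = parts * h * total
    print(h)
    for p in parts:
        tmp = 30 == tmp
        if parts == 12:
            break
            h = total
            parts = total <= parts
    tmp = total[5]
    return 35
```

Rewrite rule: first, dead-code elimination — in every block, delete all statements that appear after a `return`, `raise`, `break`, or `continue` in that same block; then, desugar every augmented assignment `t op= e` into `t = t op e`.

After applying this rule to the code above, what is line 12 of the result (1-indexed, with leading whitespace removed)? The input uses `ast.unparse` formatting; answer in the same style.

if parts == 12:

Transformed code:
def scale(total, h, parts, tmp):
    tmp = tmp * handle(40)
    if parts <= 25:
        return h
    else:
        tmp = 32 % 39
    for parts in h:
        parts = parts * h * total
    print(h)
    for p in parts:
        tmp = 30 == tmp
        if parts == 12:
            break
    tmp = total[5]
    return 35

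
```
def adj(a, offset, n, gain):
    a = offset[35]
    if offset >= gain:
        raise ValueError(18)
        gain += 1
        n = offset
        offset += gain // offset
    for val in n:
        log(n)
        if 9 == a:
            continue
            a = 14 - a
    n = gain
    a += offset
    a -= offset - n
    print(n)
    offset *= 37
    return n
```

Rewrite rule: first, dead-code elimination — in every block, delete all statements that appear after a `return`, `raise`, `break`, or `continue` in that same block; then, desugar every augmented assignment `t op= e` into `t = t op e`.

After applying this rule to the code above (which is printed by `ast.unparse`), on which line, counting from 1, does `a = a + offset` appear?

10

Transformed code:
def adj(a, offset, n, gain):
    a = offset[35]
    if offset >= gain:
        raise ValueError(18)
    for val in n:
        log(n)
        if 9 == a:
            continue
    n = gain
    a = a + offset
    a = a - (offset - n)
    print(n)
    offset = offset * 37
    return n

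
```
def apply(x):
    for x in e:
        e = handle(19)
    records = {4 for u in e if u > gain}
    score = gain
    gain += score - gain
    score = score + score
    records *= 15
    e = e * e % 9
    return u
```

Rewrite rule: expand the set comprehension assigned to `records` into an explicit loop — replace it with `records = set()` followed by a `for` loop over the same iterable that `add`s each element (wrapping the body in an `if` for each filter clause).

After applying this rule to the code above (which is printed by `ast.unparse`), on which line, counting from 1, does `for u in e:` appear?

Transformed code:
def apply(x):
    for x in e:
        e = handle(19)
    records = set()
    for u in e:
        if u > gain:
            records.add(4)
    score = gain
    gain += score - gain
    score = score + score
    records *= 15
    e = e * e % 9
    return u

5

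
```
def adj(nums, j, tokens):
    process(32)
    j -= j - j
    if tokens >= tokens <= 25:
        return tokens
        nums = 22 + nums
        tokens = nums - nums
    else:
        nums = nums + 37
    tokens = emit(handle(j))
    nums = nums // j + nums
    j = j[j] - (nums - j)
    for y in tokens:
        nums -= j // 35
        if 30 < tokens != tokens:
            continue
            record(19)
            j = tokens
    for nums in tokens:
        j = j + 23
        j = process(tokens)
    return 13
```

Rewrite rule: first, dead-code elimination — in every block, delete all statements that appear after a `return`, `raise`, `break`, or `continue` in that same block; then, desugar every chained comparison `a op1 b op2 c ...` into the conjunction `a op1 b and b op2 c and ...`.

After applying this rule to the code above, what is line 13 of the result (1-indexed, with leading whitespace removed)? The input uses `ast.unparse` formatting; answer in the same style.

if 30 < tokens and tokens != tokens:

Transformed code:
def adj(nums, j, tokens):
    process(32)
    j -= j - j
    if tokens >= tokens and tokens <= 25:
        return tokens
    else:
        nums = nums + 37
    tokens = emit(handle(j))
    nums = nums // j + nums
    j = j[j] - (nums - j)
    for y in tokens:
        nums -= j // 35
        if 30 < tokens and tokens != tokens:
            continue
    for nums in tokens:
        j = j + 23
        j = process(tokens)
    return 13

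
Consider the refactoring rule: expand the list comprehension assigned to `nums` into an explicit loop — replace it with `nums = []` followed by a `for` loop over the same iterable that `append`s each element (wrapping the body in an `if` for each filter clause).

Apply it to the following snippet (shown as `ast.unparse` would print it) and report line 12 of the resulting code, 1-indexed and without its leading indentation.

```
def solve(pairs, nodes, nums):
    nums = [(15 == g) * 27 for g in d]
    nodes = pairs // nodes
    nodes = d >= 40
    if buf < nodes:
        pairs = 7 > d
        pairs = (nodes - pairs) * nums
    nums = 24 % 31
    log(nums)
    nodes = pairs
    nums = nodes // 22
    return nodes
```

Transformed code:
def solve(pairs, nodes, nums):
    nums = []
    for g in d:
        nums.append((15 == g) * 27)
    nodes = pairs // nodes
    nodes = d >= 40
    if buf < nodes:
        pairs = 7 > d
        pairs = (nodes - pairs) * nums
    nums = 24 % 31
    log(nums)
    nodes = pairs
    nums = nodes // 22
    return nodes

nodes = pairs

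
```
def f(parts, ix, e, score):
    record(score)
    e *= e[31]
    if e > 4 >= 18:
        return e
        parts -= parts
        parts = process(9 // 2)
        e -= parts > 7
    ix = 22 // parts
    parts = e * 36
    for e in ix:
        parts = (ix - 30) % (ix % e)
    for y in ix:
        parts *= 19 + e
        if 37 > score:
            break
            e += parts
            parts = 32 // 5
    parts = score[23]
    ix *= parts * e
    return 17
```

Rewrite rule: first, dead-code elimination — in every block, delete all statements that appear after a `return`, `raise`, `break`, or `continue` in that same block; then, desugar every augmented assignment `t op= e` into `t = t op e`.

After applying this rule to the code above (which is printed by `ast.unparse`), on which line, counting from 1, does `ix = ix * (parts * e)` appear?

15

Transformed code:
def f(parts, ix, e, score):
    record(score)
    e = e * e[31]
    if e > 4 >= 18:
        return e
    ix = 22 // parts
    parts = e * 36
    for e in ix:
        parts = (ix - 30) % (ix % e)
    for y in ix:
        parts = parts * (19 + e)
        if 37 > score:
            break
    parts = score[23]
    ix = ix * (parts * e)
    return 17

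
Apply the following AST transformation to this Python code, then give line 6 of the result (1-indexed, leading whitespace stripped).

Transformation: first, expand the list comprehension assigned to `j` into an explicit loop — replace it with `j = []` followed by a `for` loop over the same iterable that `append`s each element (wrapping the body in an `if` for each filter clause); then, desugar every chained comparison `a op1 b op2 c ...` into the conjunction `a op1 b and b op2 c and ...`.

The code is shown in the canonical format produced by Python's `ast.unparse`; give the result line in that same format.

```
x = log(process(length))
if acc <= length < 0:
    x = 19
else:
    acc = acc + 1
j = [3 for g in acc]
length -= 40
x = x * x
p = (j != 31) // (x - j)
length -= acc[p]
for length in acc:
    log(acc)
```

j = []

Transformed code:
x = log(process(length))
if acc <= length and length < 0:
    x = 19
else:
    acc = acc + 1
j = []
for g in acc:
    j.append(3)
length -= 40
x = x * x
p = (j != 31) // (x - j)
length -= acc[p]
for length in acc:
    log(acc)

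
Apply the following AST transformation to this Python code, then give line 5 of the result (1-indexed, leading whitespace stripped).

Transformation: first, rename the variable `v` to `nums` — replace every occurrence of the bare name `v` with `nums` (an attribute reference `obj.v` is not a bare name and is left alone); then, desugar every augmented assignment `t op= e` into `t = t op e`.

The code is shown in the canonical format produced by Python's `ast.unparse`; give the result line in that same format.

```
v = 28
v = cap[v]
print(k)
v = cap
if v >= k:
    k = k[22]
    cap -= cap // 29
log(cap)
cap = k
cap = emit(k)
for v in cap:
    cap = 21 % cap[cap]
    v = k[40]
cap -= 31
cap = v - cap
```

if nums >= k:

Transformed code:
nums = 28
nums = cap[nums]
print(k)
nums = cap
if nums >= k:
    k = k[22]
    cap = cap - cap // 29
log(cap)
cap = k
cap = emit(k)
for nums in cap:
    cap = 21 % cap[cap]
    nums = k[40]
cap = cap - 31
cap = nums - cap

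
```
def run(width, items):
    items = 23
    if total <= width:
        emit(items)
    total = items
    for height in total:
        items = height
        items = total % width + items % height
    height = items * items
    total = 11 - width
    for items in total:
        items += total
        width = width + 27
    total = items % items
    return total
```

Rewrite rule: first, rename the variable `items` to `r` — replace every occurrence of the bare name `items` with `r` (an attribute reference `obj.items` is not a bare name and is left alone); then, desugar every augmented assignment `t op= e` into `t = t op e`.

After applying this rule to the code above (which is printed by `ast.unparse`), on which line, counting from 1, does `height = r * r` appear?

Transformed code:
def run(width, r):
    r = 23
    if total <= width:
        emit(r)
    total = r
    for height in total:
        r = height
        r = total % width + r % height
    height = r * r
    total = 11 - width
    for r in total:
        r = r + total
        width = width + 27
    total = r % r
    return total

9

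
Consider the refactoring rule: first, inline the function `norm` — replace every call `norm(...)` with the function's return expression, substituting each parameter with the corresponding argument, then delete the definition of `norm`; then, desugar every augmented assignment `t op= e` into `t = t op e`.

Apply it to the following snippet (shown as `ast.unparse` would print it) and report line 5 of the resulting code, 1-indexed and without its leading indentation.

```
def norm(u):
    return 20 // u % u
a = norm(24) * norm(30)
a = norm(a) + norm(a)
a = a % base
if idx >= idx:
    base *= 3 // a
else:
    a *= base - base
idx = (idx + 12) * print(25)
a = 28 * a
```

base = base * (3 // a)

Transformed code:
a = 20 // 24 % 24 * (20 // 30 % 30)
a = 20 // a % a + 20 // a % a
a = a % base
if idx >= idx:
    base = base * (3 // a)
else:
    a = a * (base - base)
idx = (idx + 12) * print(25)
a = 28 * a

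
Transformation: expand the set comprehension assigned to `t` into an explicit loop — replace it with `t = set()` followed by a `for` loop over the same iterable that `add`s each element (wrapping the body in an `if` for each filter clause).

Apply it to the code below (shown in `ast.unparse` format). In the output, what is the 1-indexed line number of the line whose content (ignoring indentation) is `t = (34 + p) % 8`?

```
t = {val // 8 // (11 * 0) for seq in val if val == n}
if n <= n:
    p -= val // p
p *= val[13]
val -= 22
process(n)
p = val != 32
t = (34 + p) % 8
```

11

Transformed code:
t = set()
for seq in val:
    if val == n:
        t.add(val // 8 // (11 * 0))
if n <= n:
    p -= val // p
p *= val[13]
val -= 22
process(n)
p = val != 32
t = (34 + p) % 8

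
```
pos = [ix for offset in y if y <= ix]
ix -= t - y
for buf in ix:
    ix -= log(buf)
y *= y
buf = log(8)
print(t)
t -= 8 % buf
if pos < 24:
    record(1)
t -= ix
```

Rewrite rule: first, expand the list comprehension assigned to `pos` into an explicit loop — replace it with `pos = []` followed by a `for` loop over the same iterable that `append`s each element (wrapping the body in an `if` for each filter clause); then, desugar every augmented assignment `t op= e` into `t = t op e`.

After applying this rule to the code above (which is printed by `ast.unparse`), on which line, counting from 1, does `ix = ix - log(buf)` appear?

7

Transformed code:
pos = []
for offset in y:
    if y <= ix:
        pos.append(ix)
ix = ix - (t - y)
for buf in ix:
    ix = ix - log(buf)
y = y * y
buf = log(8)
print(t)
t = t - 8 % buf
if pos < 24:
    record(1)
t = t - ix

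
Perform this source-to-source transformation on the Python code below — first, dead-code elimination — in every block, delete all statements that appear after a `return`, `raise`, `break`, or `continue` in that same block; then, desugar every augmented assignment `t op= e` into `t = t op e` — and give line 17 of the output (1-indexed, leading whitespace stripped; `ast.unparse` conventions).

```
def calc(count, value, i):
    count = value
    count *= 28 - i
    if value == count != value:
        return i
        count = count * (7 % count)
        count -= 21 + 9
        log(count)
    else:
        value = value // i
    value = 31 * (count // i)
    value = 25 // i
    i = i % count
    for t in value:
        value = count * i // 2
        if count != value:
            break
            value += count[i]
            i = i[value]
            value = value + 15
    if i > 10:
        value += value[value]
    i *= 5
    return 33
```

i = i * 5

Transformed code:
def calc(count, value, i):
    count = value
    count = count * (28 - i)
    if value == count != value:
        return i
    else:
        value = value // i
    value = 31 * (count // i)
    value = 25 // i
    i = i % count
    for t in value:
        value = count * i // 2
        if count != value:
            break
    if i > 10:
        value = value + value[value]
    i = i * 5
    return 33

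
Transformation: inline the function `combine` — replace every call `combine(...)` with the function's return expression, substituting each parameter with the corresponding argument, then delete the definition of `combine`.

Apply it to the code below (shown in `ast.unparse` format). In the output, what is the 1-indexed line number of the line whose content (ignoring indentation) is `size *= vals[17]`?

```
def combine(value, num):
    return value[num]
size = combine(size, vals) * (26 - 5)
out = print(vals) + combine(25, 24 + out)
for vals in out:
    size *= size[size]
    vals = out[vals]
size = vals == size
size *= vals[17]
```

Transformed code:
size = size[vals] * (26 - 5)
out = print(vals) + 25[24 + out]
for vals in out:
    size *= size[size]
    vals = out[vals]
size = vals == size
size *= vals[17]

7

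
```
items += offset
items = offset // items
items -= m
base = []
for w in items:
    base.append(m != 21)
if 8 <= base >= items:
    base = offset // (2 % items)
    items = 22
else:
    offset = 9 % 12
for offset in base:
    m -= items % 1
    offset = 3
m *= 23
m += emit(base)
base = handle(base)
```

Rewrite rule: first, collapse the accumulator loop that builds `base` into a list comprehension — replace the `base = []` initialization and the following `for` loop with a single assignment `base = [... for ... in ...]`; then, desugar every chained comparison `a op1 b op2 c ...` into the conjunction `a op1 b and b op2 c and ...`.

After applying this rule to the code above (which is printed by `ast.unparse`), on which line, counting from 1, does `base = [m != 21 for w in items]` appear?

4

Transformed code:
items += offset
items = offset // items
items -= m
base = [m != 21 for w in items]
if 8 <= base and base >= items:
    base = offset // (2 % items)
    items = 22
else:
    offset = 9 % 12
for offset in base:
    m -= items % 1
    offset = 3
m *= 23
m += emit(base)
base = handle(base)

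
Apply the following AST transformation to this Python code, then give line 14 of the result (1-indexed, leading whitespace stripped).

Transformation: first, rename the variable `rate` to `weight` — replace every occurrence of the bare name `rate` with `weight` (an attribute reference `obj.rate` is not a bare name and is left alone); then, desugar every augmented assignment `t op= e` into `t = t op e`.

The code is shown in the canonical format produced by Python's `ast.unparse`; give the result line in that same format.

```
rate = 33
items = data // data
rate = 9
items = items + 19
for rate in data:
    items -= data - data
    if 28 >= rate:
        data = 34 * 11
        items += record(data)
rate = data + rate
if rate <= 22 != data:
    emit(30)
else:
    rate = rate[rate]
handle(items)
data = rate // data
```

Transformed code:
weight = 33
items = data // data
weight = 9
items = items + 19
for weight in data:
    items = items - (data - data)
    if 28 >= weight:
        data = 34 * 11
        items = items + record(data)
weight = data + weight
if weight <= 22 != data:
    emit(30)
else:
    weight = weight[weight]
handle(items)
data = weight // data

weight = weight[weight]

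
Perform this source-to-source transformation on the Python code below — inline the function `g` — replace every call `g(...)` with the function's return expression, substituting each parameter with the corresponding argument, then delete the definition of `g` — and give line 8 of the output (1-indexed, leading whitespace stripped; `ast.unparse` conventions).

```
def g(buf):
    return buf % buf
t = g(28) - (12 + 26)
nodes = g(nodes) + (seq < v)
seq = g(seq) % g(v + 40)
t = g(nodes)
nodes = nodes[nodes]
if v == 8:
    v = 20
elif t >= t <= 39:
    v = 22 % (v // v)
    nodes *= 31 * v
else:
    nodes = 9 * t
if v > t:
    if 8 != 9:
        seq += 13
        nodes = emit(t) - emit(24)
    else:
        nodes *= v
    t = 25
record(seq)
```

Transformed code:
t = 28 % 28 - (12 + 26)
nodes = nodes % nodes + (seq < v)
seq = seq % seq % ((v + 40) % (v + 40))
t = nodes % nodes
nodes = nodes[nodes]
if v == 8:
    v = 20
elif t >= t <= 39:
    v = 22 % (v // v)
    nodes *= 31 * v
else:
    nodes = 9 * t
if v > t:
    if 8 != 9:
        seq += 13
        nodes = emit(t) - emit(24)
    else:
        nodes *= v
    t = 25
record(seq)

elif t >= t <= 39:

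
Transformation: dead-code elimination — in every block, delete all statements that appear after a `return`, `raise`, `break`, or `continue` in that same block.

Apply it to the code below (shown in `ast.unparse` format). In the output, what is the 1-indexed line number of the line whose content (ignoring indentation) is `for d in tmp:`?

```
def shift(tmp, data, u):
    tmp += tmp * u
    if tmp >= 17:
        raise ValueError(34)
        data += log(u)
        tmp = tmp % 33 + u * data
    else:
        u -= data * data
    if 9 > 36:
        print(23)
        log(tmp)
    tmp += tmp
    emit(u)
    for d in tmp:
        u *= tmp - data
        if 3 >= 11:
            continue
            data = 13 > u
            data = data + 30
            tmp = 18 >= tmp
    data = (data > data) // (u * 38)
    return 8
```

12

Transformed code:
def shift(tmp, data, u):
    tmp += tmp * u
    if tmp >= 17:
        raise ValueError(34)
    else:
        u -= data * data
    if 9 > 36:
        print(23)
        log(tmp)
    tmp += tmp
    emit(u)
    for d in tmp:
        u *= tmp - data
        if 3 >= 11:
            continue
    data = (data > data) // (u * 38)
    return 8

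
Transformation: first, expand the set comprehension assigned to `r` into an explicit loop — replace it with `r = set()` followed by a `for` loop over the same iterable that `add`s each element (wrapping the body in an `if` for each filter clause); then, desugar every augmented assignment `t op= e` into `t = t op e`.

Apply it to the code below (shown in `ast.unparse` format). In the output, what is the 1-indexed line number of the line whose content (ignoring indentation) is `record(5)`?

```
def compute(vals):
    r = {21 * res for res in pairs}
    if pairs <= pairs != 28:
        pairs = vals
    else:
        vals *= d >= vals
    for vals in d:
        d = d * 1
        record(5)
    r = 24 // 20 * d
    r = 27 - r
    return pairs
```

Transformed code:
def compute(vals):
    r = set()
    for res in pairs:
        r.add(21 * res)
    if pairs <= pairs != 28:
        pairs = vals
    else:
        vals = vals * (d >= vals)
    for vals in d:
        d = d * 1
        record(5)
    r = 24 // 20 * d
    r = 27 - r
    return pairs

11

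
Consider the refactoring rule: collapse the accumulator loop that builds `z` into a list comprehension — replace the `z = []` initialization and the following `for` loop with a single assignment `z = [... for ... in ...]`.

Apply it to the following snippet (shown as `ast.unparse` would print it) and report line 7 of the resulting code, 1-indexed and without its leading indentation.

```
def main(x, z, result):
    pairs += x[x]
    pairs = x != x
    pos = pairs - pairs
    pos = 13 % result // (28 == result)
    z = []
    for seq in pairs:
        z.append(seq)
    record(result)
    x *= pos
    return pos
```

Transformed code:
def main(x, z, result):
    pairs += x[x]
    pairs = x != x
    pos = pairs - pairs
    pos = 13 % result // (28 == result)
    z = [seq for seq in pairs]
    record(result)
    x *= pos
    return pos

record(result)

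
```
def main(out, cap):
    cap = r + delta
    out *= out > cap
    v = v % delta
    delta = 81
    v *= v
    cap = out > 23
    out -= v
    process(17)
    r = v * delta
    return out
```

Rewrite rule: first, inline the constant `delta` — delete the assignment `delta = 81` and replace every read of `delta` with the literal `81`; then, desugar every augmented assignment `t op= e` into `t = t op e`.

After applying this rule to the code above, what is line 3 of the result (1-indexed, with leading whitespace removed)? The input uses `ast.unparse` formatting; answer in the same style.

Transformed code:
def main(out, cap):
    cap = r + 81
    out = out * (out > cap)
    v = v % 81
    v = v * v
    cap = out > 23
    out = out - v
    process(17)
    r = v * 81
    return out

out = out * (out > cap)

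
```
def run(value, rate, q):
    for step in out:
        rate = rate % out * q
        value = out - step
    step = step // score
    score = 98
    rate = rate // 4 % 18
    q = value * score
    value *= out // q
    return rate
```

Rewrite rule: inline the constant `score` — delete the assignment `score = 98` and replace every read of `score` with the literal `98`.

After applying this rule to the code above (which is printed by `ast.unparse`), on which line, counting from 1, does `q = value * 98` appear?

Transformed code:
def run(value, rate, q):
    for step in out:
        rate = rate % out * q
        value = out - step
    step = step // 98
    rate = rate // 4 % 18
    q = value * 98
    value *= out // q
    return rate

7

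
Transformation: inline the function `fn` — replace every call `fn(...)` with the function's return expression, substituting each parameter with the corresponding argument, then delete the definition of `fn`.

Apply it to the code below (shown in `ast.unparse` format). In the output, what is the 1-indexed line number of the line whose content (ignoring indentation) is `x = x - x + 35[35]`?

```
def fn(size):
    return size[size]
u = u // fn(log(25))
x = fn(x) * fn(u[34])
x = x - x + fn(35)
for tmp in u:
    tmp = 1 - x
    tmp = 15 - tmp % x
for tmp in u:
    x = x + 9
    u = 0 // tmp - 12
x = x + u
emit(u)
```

3

Transformed code:
u = u // log(25)[log(25)]
x = x[x] * u[34][u[34]]
x = x - x + 35[35]
for tmp in u:
    tmp = 1 - x
    tmp = 15 - tmp % x
for tmp in u:
    x = x + 9
    u = 0 // tmp - 12
x = x + u
emit(u)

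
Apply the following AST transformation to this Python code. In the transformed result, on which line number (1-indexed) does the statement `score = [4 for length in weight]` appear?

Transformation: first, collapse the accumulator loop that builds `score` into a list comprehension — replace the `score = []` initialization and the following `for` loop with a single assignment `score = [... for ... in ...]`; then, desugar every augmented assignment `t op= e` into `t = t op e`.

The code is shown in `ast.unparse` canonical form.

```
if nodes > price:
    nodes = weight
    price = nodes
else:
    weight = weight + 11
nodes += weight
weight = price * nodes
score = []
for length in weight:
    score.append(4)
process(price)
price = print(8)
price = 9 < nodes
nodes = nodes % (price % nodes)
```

Transformed code:
if nodes > price:
    nodes = weight
    price = nodes
else:
    weight = weight + 11
nodes = nodes + weight
weight = price * nodes
score = [4 for length in weight]
process(price)
price = print(8)
price = 9 < nodes
nodes = nodes % (price % nodes)

8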